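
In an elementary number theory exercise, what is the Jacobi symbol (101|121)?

1

101 ≡ 1 (mod 4), so quadratic reciprocity gives (101|121) = (121|101). Reduce: 121 ≡ 20 (mod 101). Now have (20|101).
Factor out 2: 20 = 2^2·5. Since 101 ≡ 5 (mod 8), (2|101) = -1, and (2|101)^2 = +1. Now have (5|101).
5 ≡ 1 (mod 4), so quadratic reciprocity gives (5|101) = (101|5). Reduce: 101 ≡ 1 (mod 5). Now have (1|5).
(1|5) = 1. Collecting the sign factors: 1.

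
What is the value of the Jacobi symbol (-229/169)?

(-229/169)
  = (109/169)    [-229 ≡ 109 mod 169]
  = (169/109)    [QR: 109 ≡ 1 mod 4, sign kept]
  = (60/109)    [169 ≡ 60 mod 109]
  = (15/109)    [109 ≡ 5 mod 8 ⇒ (2/109)^2 = +1]
  = (109/15)    [QR: 109 ≡ 1 mod 4, sign kept]
  = (4/15)    [109 ≡ 4 mod 15]
  = (1/15)    [15 ≡ 7 mod 8 ⇒ (2/15)^2 = +1]
  = 1    [(1/15) = 1]

1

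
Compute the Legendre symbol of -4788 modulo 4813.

(-4788/4813)
  = (4788/4813)    [4813 ≡ 1 mod 4 ⇒ (-1/4813) = +1]
  = (1197/4813)    [4813 ≡ 5 mod 8 ⇒ (2/4813)^2 = +1]
  = (4813/1197)    [QR: 1197 ≡ 1 mod 4, sign kept]
  = (25/1197)    [4813 ≡ 25 mod 1197]
  = (1197/25)    [QR: 25 ≡ 1 mod 4, sign kept]
  = (22/25)    [1197 ≡ 22 mod 25]
  = (11/25)    [25 ≡ 1 mod 8 ⇒ (2/25) = +1]
  = (25/11)    [QR: 25 ≡ 1 mod 4, sign kept]
  = (3/11)    [25 ≡ 3 mod 11]
  = -(11/3)    [QR: both ≡ 3 mod 4, sign flips]
  = -(2/3)    [11 ≡ 2 mod 3]
  = (1/3)    [3 ≡ 3 mod 8 ⇒ (2/3) = -1]
  = 1    [(1/3) = 1]

1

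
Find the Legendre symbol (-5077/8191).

(-5077/8191)
  = -(5077/8191)    [8191 ≡ 3 mod 4 ⇒ (-1/8191) = -1]
  = -(8191/5077)    [QR: 5077 ≡ 1 mod 4, sign kept]
  = -(3114/5077)    [8191 ≡ 3114 mod 5077]
  = (1557/5077)    [5077 ≡ 5 mod 8 ⇒ (2/5077) = -1]
  = (5077/1557)    [QR: 1557 ≡ 1 mod 4, sign kept]
  = (406/1557)    [5077 ≡ 406 mod 1557]
  = -(203/1557)    [1557 ≡ 5 mod 8 ⇒ (2/1557) = -1]
  = -(1557/203)    [QR: 1557 ≡ 1 mod 4, sign kept]
  = -(136/203)    [1557 ≡ 136 mod 203]
  = (17/203)    [203 ≡ 3 mod 8 ⇒ (2/203)^3 = -1]
  = (203/17)    [QR: 17 ≡ 1 mod 4, sign kept]
  = (16/17)    [203 ≡ 16 mod 17]
  = (1/17)    [17 ≡ 1 mod 8 ⇒ (2/17)^4 = +1]
  = 1    [(1/17) = 1]

1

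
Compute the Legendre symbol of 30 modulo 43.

Factor out 2: 30 = 2·15. Since 43 ≡ 3 (mod 8), (2/43) = -1. Now have -(15/43).
Both 15 ≡ 3 and 43 ≡ 3 (mod 4), so reciprocity gives (15/43) = -(43/15). Reduce: 43 ≡ 13 (mod 15). Now have (13/15).
13 ≡ 1 (mod 4), so quadratic reciprocity gives (13/15) = (15/13). Reduce: 15 ≡ 2 (mod 13). Now have (2/13).
Factor out 2: 2 = 2. Since 13 ≡ 5 (mod 8), (2/13) = -1. Now have -(1/13).
(1/13) = 1. Collecting the sign factors: -1.

-1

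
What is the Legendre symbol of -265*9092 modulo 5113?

By multiplicativity, (-265·9092/5113) = (-265/5113)·(9092/5113).
First factor (-265/5113):
Reduce the numerator: -265 ≡ 4848 (mod 5113), so (-265/5113) = (4848/5113).
Factor out 2: 4848 = 2^4·303. Since 5113 ≡ 1 (mod 8), (2/5113) = +1, and (2/5113)^4 = +1. Now have (303/5113).
5113 ≡ 1 (mod 4), so quadratic reciprocity gives (303/5113) = (5113/303). Reduce: 5113 ≡ 265 (mod 303). Now have (265/303).
265 ≡ 1 (mod 4), so quadratic reciprocity gives (265/303) = (303/265). Reduce: 303 ≡ 38 (mod 265). Now have (38/265).
Factor out 2: 38 = 2·19. Since 265 ≡ 1 (mod 8), (2/265) = +1. Now have (19/265).
265 ≡ 1 (mod 4), so quadratic reciprocity gives (19/265) = (265/19). Reduce: 265 ≡ 18 (mod 19). Now have (18/19).
Factor out 2: 18 = 2·9. Since 19 ≡ 3 (mod 8), (2/19) = -1. Now have -(9/19).
9 ≡ 1 (mod 4), so quadratic reciprocity gives (9/19) = (19/9). Reduce: 19 ≡ 1 (mod 9). Now have -(1/9).
(1/9) = 1. Collecting the sign factors: -1.
Second factor (9092/5113):
Reduce the numerator: 9092 ≡ 3979 (mod 5113), so (9092/5113) = (3979/5113).
5113 ≡ 1 (mod 4), so quadratic reciprocity gives (3979/5113) = (5113/3979). Reduce: 5113 ≡ 1134 (mod 3979). Now have (1134/3979).
Factor out 2: 1134 = 2·567. Since 3979 ≡ 3 (mod 8), (2/3979) = -1. Now have -(567/3979).
Both 567 ≡ 3 and 3979 ≡ 3 (mod 4), so reciprocity gives (567/3979) = -(3979/567). Reduce: 3979 ≡ 10 (mod 567). Now have (10/567).
Factor out 2: 10 = 2·5. Since 567 ≡ 7 (mod 8), (2/567) = +1. Now have (5/567).
5 ≡ 1 (mod 4), so quadratic reciprocity gives (5/567) = (567/5). Reduce: 567 ≡ 2 (mod 5). Now have (2/5).
Factor out 2: 2 = 2. Since 5 ≡ 5 (mod 8), (2/5) = -1. Now have -(1/5).
(1/5) = 1. Collecting the sign factors: -1.
Product: (-1)·(-1) = 1.

1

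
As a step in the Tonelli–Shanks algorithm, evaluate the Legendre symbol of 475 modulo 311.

-1

(475 / 311)
  = (164 / 311)    [475 ≡ 164 mod 311]
  = (41 / 311)    [311 ≡ 7 mod 8 ⇒ (2 / 311)^2 = +1]
  = (311 / 41)    [QR: 41 ≡ 1 mod 4, sign kept]
  = (24 / 41)    [311 ≡ 24 mod 41]
  = (3 / 41)    [41 ≡ 1 mod 8 ⇒ (2 / 41)^3 = +1]
  = (41 / 3)    [QR: 41 ≡ 1 mod 4, sign kept]
  = (2 / 3)    [41 ≡ 2 mod 3]
  = -(1 / 3)    [3 ≡ 3 mod 8 ⇒ (2 / 3) = -1]
  = -1    [(1 / 3) = 1]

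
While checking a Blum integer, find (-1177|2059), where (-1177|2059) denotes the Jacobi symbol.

(-1177|2059)
  = (882|2059)    [-1177 ≡ 882 mod 2059]
  = -(441|2059)    [2059 ≡ 3 mod 8 ⇒ (2|2059) = -1]
  = -(2059|441)    [QR: 441 ≡ 1 mod 4, sign kept]
  = -(295|441)    [2059 ≡ 295 mod 441]
  = -(441|295)    [QR: 441 ≡ 1 mod 4, sign kept]
  = -(146|295)    [441 ≡ 146 mod 295]
  = -(73|295)    [295 ≡ 7 mod 8 ⇒ (2|295) = +1]
  = -(295|73)    [QR: 73 ≡ 1 mod 4, sign kept]
  = -(3|73)    [295 ≡ 3 mod 73]
  = -(73|3)    [QR: 73 ≡ 1 mod 4, sign kept]
  = -(1|3)    [73 ≡ 1 mod 3]
  = -1    [(1|3) = 1]

-1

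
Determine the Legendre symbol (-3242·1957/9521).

By multiplicativity, (-3242·1957/9521) = (-3242/9521)·(1957/9521).
First factor (-3242/9521):
(-3242/9521)
  = (6279/9521)    [-3242 ≡ 6279 mod 9521]
  = (9521/6279)    [QR: 9521 ≡ 1 mod 4, sign kept]
  = (3242/6279)    [9521 ≡ 3242 mod 6279]
  = (1621/6279)    [6279 ≡ 7 mod 8 ⇒ (2/6279) = +1]
  = (6279/1621)    [QR: 1621 ≡ 1 mod 4, sign kept]
  = (1416/1621)    [6279 ≡ 1416 mod 1621]
  = -(177/1621)    [1621 ≡ 5 mod 8 ⇒ (2/1621)^3 = -1]
  = -(1621/177)    [QR: 177 ≡ 1 mod 4, sign kept]
  = -(28/177)    [1621 ≡ 28 mod 177]
  = -(7/177)    [177 ≡ 1 mod 8 ⇒ (2/177)^2 = +1]
  = -(177/7)    [QR: 177 ≡ 1 mod 4, sign kept]
  = -(2/7)    [177 ≡ 2 mod 7]
  = -(1/7)    [7 ≡ 7 mod 8 ⇒ (2/7) = +1]
  = -1    [(1/7) = 1]
Second factor (1957/9521):
(1957/9521)
  = (9521/1957)    [QR: 1957 ≡ 1 mod 4, sign kept]
  = (1693/1957)    [9521 ≡ 1693 mod 1957]
  = (1957/1693)    [QR: 1693 ≡ 1 mod 4, sign kept]
  = (264/1693)    [1957 ≡ 264 mod 1693]
  = -(33/1693)    [1693 ≡ 5 mod 8 ⇒ (2/1693)^3 = -1]
  = -(1693/33)    [QR: 33 ≡ 1 mod 4, sign kept]
  = -(10/33)    [1693 ≡ 10 mod 33]
  = -(5/33)    [33 ≡ 1 mod 8 ⇒ (2/33) = +1]
  = -(33/5)    [QR: 5 ≡ 1 mod 4, sign kept]
  = -(3/5)    [33 ≡ 3 mod 5]
  = -(5/3)    [QR: 5 ≡ 1 mod 4, sign kept]
  = -(2/3)    [5 ≡ 2 mod 3]
  = (1/3)    [3 ≡ 3 mod 8 ⇒ (2/3) = -1]
  = 1    [(1/3) = 1]
Product: (-1)·(1) = -1.

-1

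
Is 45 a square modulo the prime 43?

(45|43)
  = (2|43)    [45 ≡ 2 mod 43]
  = -(1|43)    [43 ≡ 3 mod 8 ⇒ (2|43) = -1]
  = -1    [(1|43) = 1]
(45|43) = -1, and 43 is prime, so 45 is not a quadratic residue mod 43.

no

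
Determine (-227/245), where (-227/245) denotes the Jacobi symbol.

-1

(-227/245)
  = (18/245)    [-227 ≡ 18 mod 245]
  = -(9/245)    [245 ≡ 5 mod 8 ⇒ (2/245) = -1]
  = -(245/9)    [QR: 9 ≡ 1 mod 4, sign kept]
  = -(2/9)    [245 ≡ 2 mod 9]
  = -(1/9)    [9 ≡ 1 mod 8 ⇒ (2/9) = +1]
  = -1    [(1/9) = 1]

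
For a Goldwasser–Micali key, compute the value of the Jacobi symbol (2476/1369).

1

(2476/1369)
  = (1107/1369)    [2476 ≡ 1107 mod 1369]
  = (1369/1107)    [QR: 1369 ≡ 1 mod 4, sign kept]
  = (262/1107)    [1369 ≡ 262 mod 1107]
  = -(131/1107)    [1107 ≡ 3 mod 8 ⇒ (2/1107) = -1]
  = (1107/131)    [QR: both ≡ 3 mod 4, sign flips]
  = (59/131)    [1107 ≡ 59 mod 131]
  = -(131/59)    [QR: both ≡ 3 mod 4, sign flips]
  = -(13/59)    [131 ≡ 13 mod 59]
  = -(59/13)    [QR: 13 ≡ 1 mod 4, sign kept]
  = -(7/13)    [59 ≡ 7 mod 13]
  = -(13/7)    [QR: 13 ≡ 1 mod 4, sign kept]
  = -(6/7)    [13 ≡ 6 mod 7]
  = -(3/7)    [7 ≡ 7 mod 8 ⇒ (2/7) = +1]
  = (7/3)    [QR: both ≡ 3 mod 4, sign flips]
  = (1/3)    [7 ≡ 1 mod 3]
  = 1    [(1/3) = 1]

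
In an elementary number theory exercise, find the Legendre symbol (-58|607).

1

Reduce the numerator: -58 ≡ 549 (mod 607), so (-58|607) = (549|607).
549 ≡ 1 (mod 4), so quadratic reciprocity gives (549|607) = (607|549). Reduce: 607 ≡ 58 (mod 549). Now have (58|549).
Factor out 2: 58 = 2·29. Since 549 ≡ 5 (mod 8), (2|549) = -1. Now have -(29|549).
29 ≡ 1 (mod 4), so quadratic reciprocity gives (29|549) = (549|29). Reduce: 549 ≡ 27 (mod 29). Now have -(27|29).
29 ≡ 1 (mod 4), so quadratic reciprocity gives (27|29) = (29|27). Reduce: 29 ≡ 2 (mod 27). Now have -(2|27).
Factor out 2: 2 = 2. Since 27 ≡ 3 (mod 8), (2|27) = -1. Now have (1|27).
(1|27) = 1. Collecting the sign factors: 1.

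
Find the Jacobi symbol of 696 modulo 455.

(696 / 455)
  = (241 / 455)    [696 ≡ 241 mod 455]
  = (455 / 241)    [QR: 241 ≡ 1 mod 4, sign kept]
  = (214 / 241)    [455 ≡ 214 mod 241]
  = (107 / 241)    [241 ≡ 1 mod 8 ⇒ (2 / 241) = +1]
  = (241 / 107)    [QR: 241 ≡ 1 mod 4, sign kept]
  = (27 / 107)    [241 ≡ 27 mod 107]
  = -(107 / 27)    [QR: both ≡ 3 mod 4, sign flips]
  = -(26 / 27)    [107 ≡ 26 mod 27]
  = (13 / 27)    [27 ≡ 3 mod 8 ⇒ (2 / 27) = -1]
  = (27 / 13)    [QR: 13 ≡ 1 mod 4, sign kept]
  = (1 / 13)    [27 ≡ 1 mod 13]
  = 1    [(1 / 13) = 1]

1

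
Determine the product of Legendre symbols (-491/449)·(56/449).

-1

By multiplicativity, (-491·56/449) = (-491/449)·(56/449).
First factor (-491/449):
Reduce the numerator: -491 ≡ 407 (mod 449), so (-491/449) = (407/449).
449 ≡ 1 (mod 4), so quadratic reciprocity gives (407/449) = (449/407). Reduce: 449 ≡ 42 (mod 407). Now have (42/407).
Factor out 2: 42 = 2·21. Since 407 ≡ 7 (mod 8), (2/407) = +1. Now have (21/407).
21 ≡ 1 (mod 4), so quadratic reciprocity gives (21/407) = (407/21). Reduce: 407 ≡ 8 (mod 21). Now have (8/21).
Factor out 2: 8 = 2^3. Since 21 ≡ 5 (mod 8), (2/21) = -1, and (2/21)^3 = -1. Now have -(1/21).
(1/21) = 1. Collecting the sign factors: -1.
Second factor (56/449):
Factor out 2: 56 = 2^3·7. Since 449 ≡ 1 (mod 8), (2/449) = +1, and (2/449)^3 = +1. Now have (7/449).
449 ≡ 1 (mod 4), so quadratic reciprocity gives (7/449) = (449/7). Reduce: 449 ≡ 1 (mod 7). Now have (1/7).
(1/7) = 1. Collecting the sign factors: 1.
Product: (-1)·(1) = -1.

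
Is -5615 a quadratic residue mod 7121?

(-5615/7121)
  = (1506/7121)    [-5615 ≡ 1506 mod 7121]
  = (753/7121)    [7121 ≡ 1 mod 8 ⇒ (2/7121) = +1]
  = (7121/753)    [QR: 753 ≡ 1 mod 4, sign kept]
  = (344/753)    [7121 ≡ 344 mod 753]
  = (43/753)    [753 ≡ 1 mod 8 ⇒ (2/753)^3 = +1]
  = (753/43)    [QR: 753 ≡ 1 mod 4, sign kept]
  = (22/43)    [753 ≡ 22 mod 43]
  = -(11/43)    [43 ≡ 3 mod 8 ⇒ (2/43) = -1]
  = (43/11)    [QR: both ≡ 3 mod 4, sign flips]
  = (10/11)    [43 ≡ 10 mod 11]
  = -(5/11)    [11 ≡ 3 mod 8 ⇒ (2/11) = -1]
  = -(11/5)    [QR: 5 ≡ 1 mod 4, sign kept]
  = -(1/5)    [11 ≡ 1 mod 5]
  = -1    [(1/5) = 1]
The Legendre symbol is -1, so x^2 ≡ -5615 (mod 7121) has no solution.

no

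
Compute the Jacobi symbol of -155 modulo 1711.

-1

Reduce the numerator: -155 ≡ 1556 (mod 1711), so (-155 / 1711) = (1556 / 1711).
Factor out 2: 1556 = 2^2·389. Since 1711 ≡ 7 (mod 8), (2 / 1711) = +1, and (2 / 1711)^2 = +1. Now have (389 / 1711).
389 ≡ 1 (mod 4), so quadratic reciprocity gives (389 / 1711) = (1711 / 389). Reduce: 1711 ≡ 155 (mod 389). Now have (155 / 389).
389 ≡ 1 (mod 4), so quadratic reciprocity gives (155 / 389) = (389 / 155). Reduce: 389 ≡ 79 (mod 155). Now have (79 / 155).
Both 79 ≡ 3 and 155 ≡ 3 (mod 4), so reciprocity gives (79 / 155) = -(155 / 79). Reduce: 155 ≡ 76 (mod 79). Now have -(76 / 79).
Factor out 2: 76 = 2^2·19. Since 79 ≡ 7 (mod 8), (2 / 79) = +1, and (2 / 79)^2 = +1. Now have -(19 / 79).
Both 19 ≡ 3 and 79 ≡ 3 (mod 4), so reciprocity gives (19 / 79) = -(79 / 19). Reduce: 79 ≡ 3 (mod 19). Now have (3 / 19).
Both 3 ≡ 3 and 19 ≡ 3 (mod 4), so reciprocity gives (3 / 19) = -(19 / 3). Reduce: 19 ≡ 1 (mod 3). Now have -(1 / 3).
(1 / 3) = 1. Collecting the sign factors: -1.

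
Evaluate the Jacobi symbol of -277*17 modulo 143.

By multiplicativity, (-277·17/143) = (-277/143)·(17/143).
First factor (-277/143):
Reduce the numerator: -277 ≡ 9 (mod 143), so (-277/143) = (9/143).
9 ≡ 1 (mod 4), so quadratic reciprocity gives (9/143) = (143/9). Reduce: 143 ≡ 8 (mod 9). Now have (8/9).
Factor out 2: 8 = 2^3. Since 9 ≡ 1 (mod 8), (2/9) = +1, and (2/9)^3 = +1. Now have (1/9).
(1/9) = 1. Collecting the sign factors: 1.
Second factor (17/143):
17 ≡ 1 (mod 4), so quadratic reciprocity gives (17/143) = (143/17). Reduce: 143 ≡ 7 (mod 17). Now have (7/17).
17 ≡ 1 (mod 4), so quadratic reciprocity gives (7/17) = (17/7). Reduce: 17 ≡ 3 (mod 7). Now have (3/7).
Both 3 ≡ 3 and 7 ≡ 3 (mod 4), so reciprocity gives (3/7) = -(7/3). Reduce: 7 ≡ 1 (mod 3). Now have -(1/3).
(1/3) = 1. Collecting the sign factors: -1.
Product: (1)·(-1) = -1.

-1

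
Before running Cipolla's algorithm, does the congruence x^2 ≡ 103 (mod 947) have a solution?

(103/947)
  = -(947/103)    [QR: both ≡ 3 mod 4, sign flips]
  = -(20/103)    [947 ≡ 20 mod 103]
  = -(5/103)    [103 ≡ 7 mod 8 ⇒ (2/103)^2 = +1]
  = -(103/5)    [QR: 5 ≡ 1 mod 4, sign kept]
  = -(3/5)    [103 ≡ 3 mod 5]
  = -(5/3)    [QR: 5 ≡ 1 mod 4, sign kept]
  = -(2/3)    [5 ≡ 2 mod 3]
  = (1/3)    [3 ≡ 3 mod 8 ⇒ (2/3) = -1]
  = 1    [(1/3) = 1]
The Legendre symbol is 1, so x^2 ≡ 103 (mod 947) has solution.

yes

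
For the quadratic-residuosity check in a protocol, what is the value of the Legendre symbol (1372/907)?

(1372/907)
  = (465/907)    [1372 ≡ 465 mod 907]
  = (907/465)    [QR: 465 ≡ 1 mod 4, sign kept]
  = (442/465)    [907 ≡ 442 mod 465]
  = (221/465)    [465 ≡ 1 mod 8 ⇒ (2/465) = +1]
  = (465/221)    [QR: 221 ≡ 1 mod 4, sign kept]
  = (23/221)    [465 ≡ 23 mod 221]
  = (221/23)    [QR: 221 ≡ 1 mod 4, sign kept]
  = (14/23)    [221 ≡ 14 mod 23]
  = (7/23)    [23 ≡ 7 mod 8 ⇒ (2/23) = +1]
  = -(23/7)    [QR: both ≡ 3 mod 4, sign flips]
  = -(2/7)    [23 ≡ 2 mod 7]
  = -(1/7)    [7 ≡ 7 mod 8 ⇒ (2/7) = +1]
  = -1    [(1/7) = 1]

-1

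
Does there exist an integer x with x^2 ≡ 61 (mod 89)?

61 ≡ 1 (mod 4), so quadratic reciprocity gives (61/89) = (89/61). Reduce: 89 ≡ 28 (mod 61). Now have (28/61).
Factor out 2: 28 = 2^2·7. Since 61 ≡ 5 (mod 8), (2/61) = -1, and (2/61)^2 = +1. Now have (7/61).
61 ≡ 1 (mod 4), so quadratic reciprocity gives (7/61) = (61/7). Reduce: 61 ≡ 5 (mod 7). Now have (5/7).
5 ≡ 1 (mod 4), so quadratic reciprocity gives (5/7) = (7/5). Reduce: 7 ≡ 2 (mod 5). Now have (2/5).
Factor out 2: 2 = 2. Since 5 ≡ 5 (mod 8), (2/5) = -1. Now have -(1/5).
(1/5) = 1. Collecting the sign factors: -1.
(61/89) = -1, and 89 is prime, so 61 is not a quadratic residue mod 89.

no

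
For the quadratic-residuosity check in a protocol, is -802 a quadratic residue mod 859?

yes

Reduce the numerator: -802 ≡ 57 (mod 859), so (-802/859) = (57/859).
57 ≡ 1 (mod 4), so quadratic reciprocity gives (57/859) = (859/57). Reduce: 859 ≡ 4 (mod 57). Now have (4/57).
Factor out 2: 4 = 2^2. Since 57 ≡ 1 (mod 8), (2/57) = +1, and (2/57)^2 = +1. Now have (1/57).
(1/57) = 1. Collecting the sign factors: 1.
(-802/859) = 1, and 859 is prime, so -802 is a quadratic residue mod 859.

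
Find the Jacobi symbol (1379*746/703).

By multiplicativity, (1379·746/703) = (1379/703)·(746/703).
First factor (1379/703):
Reduce the numerator: 1379 ≡ 676 (mod 703), so (1379/703) = (676/703).
Factor out 2: 676 = 2^2·169. Since 703 ≡ 7 (mod 8), (2/703) = +1, and (2/703)^2 = +1. Now have (169/703).
169 ≡ 1 (mod 4), so quadratic reciprocity gives (169/703) = (703/169). Reduce: 703 ≡ 27 (mod 169). Now have (27/169).
169 ≡ 1 (mod 4), so quadratic reciprocity gives (27/169) = (169/27). Reduce: 169 ≡ 7 (mod 27). Now have (7/27).
Both 7 ≡ 3 and 27 ≡ 3 (mod 4), so reciprocity gives (7/27) = -(27/7). Reduce: 27 ≡ 6 (mod 7). Now have -(6/7).
Factor out 2: 6 = 2·3. Since 7 ≡ 7 (mod 8), (2/7) = +1. Now have -(3/7).
Both 3 ≡ 3 and 7 ≡ 3 (mod 4), so reciprocity gives (3/7) = -(7/3). Reduce: 7 ≡ 1 (mod 3). Now have (1/3).
(1/3) = 1. Collecting the sign factors: 1.
Second factor (746/703):
Reduce the numerator: 746 ≡ 43 (mod 703), so (746/703) = (43/703).
Both 43 ≡ 3 and 703 ≡ 3 (mod 4), so reciprocity gives (43/703) = -(703/43). Reduce: 703 ≡ 15 (mod 43). Now have -(15/43).
Both 15 ≡ 3 and 43 ≡ 3 (mod 4), so reciprocity gives (15/43) = -(43/15). Reduce: 43 ≡ 13 (mod 15). Now have (13/15).
13 ≡ 1 (mod 4), so quadratic reciprocity gives (13/15) = (15/13). Reduce: 15 ≡ 2 (mod 13). Now have (2/13).
Factor out 2: 2 = 2. Since 13 ≡ 5 (mod 8), (2/13) = -1. Now have -(1/13).
(1/13) = 1. Collecting the sign factors: -1.
Product: (1)·(-1) = -1.

-1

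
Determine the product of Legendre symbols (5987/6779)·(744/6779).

1

By multiplicativity, (5987·744/6779) = (5987/6779)·(744/6779).
First factor (5987/6779):
Both 5987 ≡ 3 and 6779 ≡ 3 (mod 4), so reciprocity gives (5987/6779) = -(6779/5987). Reduce: 6779 ≡ 792 (mod 5987). Now have -(792/5987).
Factor out 2: 792 = 2^3·99. Since 5987 ≡ 3 (mod 8), (2/5987) = -1, and (2/5987)^3 = -1. Now have (99/5987).
Both 99 ≡ 3 and 5987 ≡ 3 (mod 4), so reciprocity gives (99/5987) = -(5987/99). Reduce: 5987 ≡ 47 (mod 99). Now have -(47/99).
Both 47 ≡ 3 and 99 ≡ 3 (mod 4), so reciprocity gives (47/99) = -(99/47). Reduce: 99 ≡ 5 (mod 47). Now have (5/47).
5 ≡ 1 (mod 4), so quadratic reciprocity gives (5/47) = (47/5). Reduce: 47 ≡ 2 (mod 5). Now have (2/5).
Factor out 2: 2 = 2. Since 5 ≡ 5 (mod 8), (2/5) = -1. Now have -(1/5).
(1/5) = 1. Collecting the sign factors: -1.
Second factor (744/6779):
Factor out 2: 744 = 2^3·93. Since 6779 ≡ 3 (mod 8), (2/6779) = -1, and (2/6779)^3 = -1. Now have -(93/6779).
93 ≡ 1 (mod 4), so quadratic reciprocity gives (93/6779) = (6779/93). Reduce: 6779 ≡ 83 (mod 93). Now have -(83/93).
93 ≡ 1 (mod 4), so quadratic reciprocity gives (83/93) = (93/83). Reduce: 93 ≡ 10 (mod 83). Now have -(10/83).
Factor out 2: 10 = 2·5. Since 83 ≡ 3 (mod 8), (2/83) = -1. Now have (5/83).
5 ≡ 1 (mod 4), so quadratic reciprocity gives (5/83) = (83/5). Reduce: 83 ≡ 3 (mod 5). Now have (3/5).
5 ≡ 1 (mod 4), so quadratic reciprocity gives (3/5) = (5/3). Reduce: 5 ≡ 2 (mod 3). Now have (2/3).
Factor out 2: 2 = 2. Since 3 ≡ 3 (mod 8), (2/3) = -1. Now have -(1/3).
(1/3) = 1. Collecting the sign factors: -1.
Product: (-1)·(-1) = 1.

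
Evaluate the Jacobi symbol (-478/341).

(-478/341)
  = (478/341)    [341 ≡ 1 mod 4 ⇒ (-1/341) = +1]
  = (137/341)    [478 ≡ 137 mod 341]
  = (341/137)    [QR: 137 ≡ 1 mod 4, sign kept]
  = (67/137)    [341 ≡ 67 mod 137]
  = (137/67)    [QR: 137 ≡ 1 mod 4, sign kept]
  = (3/67)    [137 ≡ 3 mod 67]
  = -(67/3)    [QR: both ≡ 3 mod 4, sign flips]
  = -(1/3)    [67 ≡ 1 mod 3]
  = -1    [(1/3) = 1]

-1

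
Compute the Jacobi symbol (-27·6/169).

1

By multiplicativity, (-27·6/169) = (-27/169)·(6/169).
First factor (-27/169):
Reduce the numerator: -27 ≡ 142 (mod 169), so (-27/169) = (142/169).
Factor out 2: 142 = 2·71. Since 169 ≡ 1 (mod 8), (2/169) = +1. Now have (71/169).
169 ≡ 1 (mod 4), so quadratic reciprocity gives (71/169) = (169/71). Reduce: 169 ≡ 27 (mod 71). Now have (27/71).
Both 27 ≡ 3 and 71 ≡ 3 (mod 4), so reciprocity gives (27/71) = -(71/27). Reduce: 71 ≡ 17 (mod 27). Now have -(17/27).
17 ≡ 1 (mod 4), so quadratic reciprocity gives (17/27) = (27/17). Reduce: 27 ≡ 10 (mod 17). Now have -(10/17).
Factor out 2: 10 = 2·5. Since 17 ≡ 1 (mod 8), (2/17) = +1. Now have -(5/17).
5 ≡ 1 (mod 4), so quadratic reciprocity gives (5/17) = (17/5). Reduce: 17 ≡ 2 (mod 5). Now have -(2/5).
Factor out 2: 2 = 2. Since 5 ≡ 5 (mod 8), (2/5) = -1. Now have (1/5).
(1/5) = 1. Collecting the sign factors: 1.
Second factor (6/169):
Factor out 2: 6 = 2·3. Since 169 ≡ 1 (mod 8), (2/169) = +1. Now have (3/169).
169 ≡ 1 (mod 4), so quadratic reciprocity gives (3/169) = (169/3). Reduce: 169 ≡ 1 (mod 3). Now have (1/3).
(1/3) = 1. Collecting the sign factors: 1.
Product: (1)·(1) = 1.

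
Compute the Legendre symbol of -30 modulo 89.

-1

Pull out -1: (-30 / 89) = (-1 / 89)·(30 / 89). Since 89 ≡ 1 (mod 4), (-1 / 89) = +1. Now have (30 / 89).
Factor out 2: 30 = 2·15. Since 89 ≡ 1 (mod 8), (2 / 89) = +1. Now have (15 / 89).
89 ≡ 1 (mod 4), so quadratic reciprocity gives (15 / 89) = (89 / 15). Reduce: 89 ≡ 14 (mod 15). Now have (14 / 15).
Factor out 2: 14 = 2·7. Since 15 ≡ 7 (mod 8), (2 / 15) = +1. Now have (7 / 15).
Both 7 ≡ 3 and 15 ≡ 3 (mod 4), so reciprocity gives (7 / 15) = -(15 / 7). Reduce: 15 ≡ 1 (mod 7). Now have -(1 / 7).
(1 / 7) = 1. Collecting the sign factors: -1.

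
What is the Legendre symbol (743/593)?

(743/593)
  = (150/593)    [743 ≡ 150 mod 593]
  = (75/593)    [593 ≡ 1 mod 8 ⇒ (2/593) = +1]
  = (593/75)    [QR: 593 ≡ 1 mod 4, sign kept]
  = (68/75)    [593 ≡ 68 mod 75]
  = (17/75)    [75 ≡ 3 mod 8 ⇒ (2/75)^2 = +1]
  = (75/17)    [QR: 17 ≡ 1 mod 4, sign kept]
  = (7/17)    [75 ≡ 7 mod 17]
  = (17/7)    [QR: 17 ≡ 1 mod 4, sign kept]
  = (3/7)    [17 ≡ 3 mod 7]
  = -(7/3)    [QR: both ≡ 3 mod 4, sign flips]
  = -(1/3)    [7 ≡ 1 mod 3]
  = -1    [(1/3) = 1]

-1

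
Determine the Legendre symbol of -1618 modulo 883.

Pull out -1: (-1618/883) = (-1/883)·(1618/883). Since 883 ≡ 3 (mod 4), (-1/883) = -1. Now have -(1618/883).
Reduce the numerator: 1618 ≡ 735 (mod 883), so (1618/883) = (735/883).
Both 735 ≡ 3 and 883 ≡ 3 (mod 4), so reciprocity gives (735/883) = -(883/735). Reduce: 883 ≡ 148 (mod 735). Now have (148/735).
Factor out 2: 148 = 2^2·37. Since 735 ≡ 7 (mod 8), (2/735) = +1, and (2/735)^2 = +1. Now have (37/735).
37 ≡ 1 (mod 4), so quadratic reciprocity gives (37/735) = (735/37). Reduce: 735 ≡ 32 (mod 37). Now have (32/37).
Factor out 2: 32 = 2^5. Since 37 ≡ 5 (mod 8), (2/37) = -1, and (2/37)^5 = -1. Now have -(1/37).
(1/37) = 1. Collecting the sign factors: -1.

-1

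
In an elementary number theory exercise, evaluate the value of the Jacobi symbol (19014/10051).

-1

Reduce the numerator: 19014 ≡ 8963 (mod 10051), so (19014/10051) = (8963/10051).
Both 8963 ≡ 3 and 10051 ≡ 3 (mod 4), so reciprocity gives (8963/10051) = -(10051/8963). Reduce: 10051 ≡ 1088 (mod 8963). Now have -(1088/8963).
Factor out 2: 1088 = 2^6·17. Since 8963 ≡ 3 (mod 8), (2/8963) = -1, and (2/8963)^6 = +1. Now have -(17/8963).
17 ≡ 1 (mod 4), so quadratic reciprocity gives (17/8963) = (8963/17). Reduce: 8963 ≡ 4 (mod 17). Now have -(4/17).
Factor out 2: 4 = 2^2. Since 17 ≡ 1 (mod 8), (2/17) = +1, and (2/17)^2 = +1. Now have -(1/17).
(1/17) = 1. Collecting the sign factors: -1.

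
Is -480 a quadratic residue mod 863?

yes

Reduce the numerator: -480 ≡ 383 (mod 863), so (-480/863) = (383/863).
Both 383 ≡ 3 and 863 ≡ 3 (mod 4), so reciprocity gives (383/863) = -(863/383). Reduce: 863 ≡ 97 (mod 383). Now have -(97/383).
97 ≡ 1 (mod 4), so quadratic reciprocity gives (97/383) = (383/97). Reduce: 383 ≡ 92 (mod 97). Now have -(92/97).
Factor out 2: 92 = 2^2·23. Since 97 ≡ 1 (mod 8), (2/97) = +1, and (2/97)^2 = +1. Now have -(23/97).
97 ≡ 1 (mod 4), so quadratic reciprocity gives (23/97) = (97/23). Reduce: 97 ≡ 5 (mod 23). Now have -(5/23).
5 ≡ 1 (mod 4), so quadratic reciprocity gives (5/23) = (23/5). Reduce: 23 ≡ 3 (mod 5). Now have -(3/5).
5 ≡ 1 (mod 4), so quadratic reciprocity gives (3/5) = (5/3). Reduce: 5 ≡ 2 (mod 3). Now have -(2/3).
Factor out 2: 2 = 2. Since 3 ≡ 3 (mod 8), (2/3) = -1. Now have (1/3).
(1/3) = 1. Collecting the sign factors: 1.
The Legendre symbol is 1, so x^2 ≡ -480 (mod 863) has solution.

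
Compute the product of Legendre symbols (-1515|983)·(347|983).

1

By multiplicativity, (-1515·347|983) = (-1515|983)·(347|983).
First factor (-1515|983):
Reduce the numerator: -1515 ≡ 451 (mod 983), so (-1515|983) = (451|983).
Both 451 ≡ 3 and 983 ≡ 3 (mod 4), so reciprocity gives (451|983) = -(983|451). Reduce: 983 ≡ 81 (mod 451). Now have -(81|451).
81 ≡ 1 (mod 4), so quadratic reciprocity gives (81|451) = (451|81). Reduce: 451 ≡ 46 (mod 81). Now have -(46|81).
Factor out 2: 46 = 2·23. Since 81 ≡ 1 (mod 8), (2|81) = +1. Now have -(23|81).
81 ≡ 1 (mod 4), so quadratic reciprocity gives (23|81) = (81|23). Reduce: 81 ≡ 12 (mod 23). Now have -(12|23).
Factor out 2: 12 = 2^2·3. Since 23 ≡ 7 (mod 8), (2|23) = +1, and (2|23)^2 = +1. Now have -(3|23).
Both 3 ≡ 3 and 23 ≡ 3 (mod 4), so reciprocity gives (3|23) = -(23|3). Reduce: 23 ≡ 2 (mod 3). Now have (2|3).
Factor out 2: 2 = 2. Since 3 ≡ 3 (mod 8), (2|3) = -1. Now have -(1|3).
(1|3) = 1. Collecting the sign factors: -1.
Second factor (347|983):
Both 347 ≡ 3 and 983 ≡ 3 (mod 4), so reciprocity gives (347|983) = -(983|347). Reduce: 983 ≡ 289 (mod 347). Now have -(289|347).
289 ≡ 1 (mod 4), so quadratic reciprocity gives (289|347) = (347|289). Reduce: 347 ≡ 58 (mod 289). Now have -(58|289).
Factor out 2: 58 = 2·29. Since 289 ≡ 1 (mod 8), (2|289) = +1. Now have -(29|289).
29 ≡ 1 (mod 4), so quadratic reciprocity gives (29|289) = (289|29). Reduce: 289 ≡ 28 (mod 29). Now have -(28|29).
Factor out 2: 28 = 2^2·7. Since 29 ≡ 5 (mod 8), (2|29) = -1, and (2|29)^2 = +1. Now have -(7|29).
29 ≡ 1 (mod 4), so quadratic reciprocity gives (7|29) = (29|7). Reduce: 29 ≡ 1 (mod 7). Now have -(1|7).
(1|7) = 1. Collecting the sign factors: -1.
Product: (-1)·(-1) = 1.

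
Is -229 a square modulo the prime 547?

yes

(-229|547)
  = (318|547)    [-229 ≡ 318 mod 547]
  = -(159|547)    [547 ≡ 3 mod 8 ⇒ (2|547) = -1]
  = (547|159)    [QR: both ≡ 3 mod 4, sign flips]
  = (70|159)    [547 ≡ 70 mod 159]
  = (35|159)    [159 ≡ 7 mod 8 ⇒ (2|159) = +1]
  = -(159|35)    [QR: both ≡ 3 mod 4, sign flips]
  = -(19|35)    [159 ≡ 19 mod 35]
  = (35|19)    [QR: both ≡ 3 mod 4, sign flips]
  = (16|19)    [35 ≡ 16 mod 19]
  = (1|19)    [19 ≡ 3 mod 8 ⇒ (2|19)^4 = +1]
  = 1    [(1|19) = 1]
(-229|547) = 1, and 547 is prime, so -229 is a quadratic residue mod 547.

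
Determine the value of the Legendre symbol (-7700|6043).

-1

Reduce the numerator: -7700 ≡ 4386 (mod 6043), so (-7700|6043) = (4386|6043).
Factor out 2: 4386 = 2·2193. Since 6043 ≡ 3 (mod 8), (2|6043) = -1. Now have -(2193|6043).
2193 ≡ 1 (mod 4), so quadratic reciprocity gives (2193|6043) = (6043|2193). Reduce: 6043 ≡ 1657 (mod 2193). Now have -(1657|2193).
1657 ≡ 1 (mod 4), so quadratic reciprocity gives (1657|2193) = (2193|1657). Reduce: 2193 ≡ 536 (mod 1657). Now have -(536|1657).
Factor out 2: 536 = 2^3·67. Since 1657 ≡ 1 (mod 8), (2|1657) = +1, and (2|1657)^3 = +1. Now have -(67|1657).
1657 ≡ 1 (mod 4), so quadratic reciprocity gives (67|1657) = (1657|67). Reduce: 1657 ≡ 49 (mod 67). Now have -(49|67).
49 ≡ 1 (mod 4), so quadratic reciprocity gives (49|67) = (67|49). Reduce: 67 ≡ 18 (mod 49). Now have -(18|49).
Factor out 2: 18 = 2·9. Since 49 ≡ 1 (mod 8), (2|49) = +1. Now have -(9|49).
9 ≡ 1 (mod 4), so quadratic reciprocity gives (9|49) = (49|9). Reduce: 49 ≡ 4 (mod 9). Now have -(4|9).
Factor out 2: 4 = 2^2. Since 9 ≡ 1 (mod 8), (2|9) = +1, and (2|9)^2 = +1. Now have -(1|9).
(1|9) = 1. Collecting the sign factors: -1.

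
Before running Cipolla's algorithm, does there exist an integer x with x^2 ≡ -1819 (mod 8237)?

yes

Reduce the numerator: -1819 ≡ 6418 (mod 8237), so (-1819/8237) = (6418/8237).
Factor out 2: 6418 = 2·3209. Since 8237 ≡ 5 (mod 8), (2/8237) = -1. Now have -(3209/8237).
3209 ≡ 1 (mod 4), so quadratic reciprocity gives (3209/8237) = (8237/3209). Reduce: 8237 ≡ 1819 (mod 3209). Now have -(1819/3209).
3209 ≡ 1 (mod 4), so quadratic reciprocity gives (1819/3209) = (3209/1819). Reduce: 3209 ≡ 1390 (mod 1819). Now have -(1390/1819).
Factor out 2: 1390 = 2·695. Since 1819 ≡ 3 (mod 8), (2/1819) = -1. Now have (695/1819).
Both 695 ≡ 3 and 1819 ≡ 3 (mod 4), so reciprocity gives (695/1819) = -(1819/695). Reduce: 1819 ≡ 429 (mod 695). Now have -(429/695).
429 ≡ 1 (mod 4), so quadratic reciprocity gives (429/695) = (695/429). Reduce: 695 ≡ 266 (mod 429). Now have -(266/429).
Factor out 2: 266 = 2·133. Since 429 ≡ 5 (mod 8), (2/429) = -1. Now have (133/429).
133 ≡ 1 (mod 4), so quadratic reciprocity gives (133/429) = (429/133). Reduce: 429 ≡ 30 (mod 133). Now have (30/133).
Factor out 2: 30 = 2·15. Since 133 ≡ 5 (mod 8), (2/133) = -1. Now have -(15/133).
133 ≡ 1 (mod 4), so quadratic reciprocity gives (15/133) = (133/15). Reduce: 133 ≡ 13 (mod 15). Now have -(13/15).
13 ≡ 1 (mod 4), so quadratic reciprocity gives (13/15) = (15/13). Reduce: 15 ≡ 2 (mod 13). Now have -(2/13).
Factor out 2: 2 = 2. Since 13 ≡ 5 (mod 8), (2/13) = -1. Now have (1/13).
(1/13) = 1. Collecting the sign factors: 1.
(-1819/8237) = 1, and 8237 is prime, so -1819 is a quadratic residue mod 8237.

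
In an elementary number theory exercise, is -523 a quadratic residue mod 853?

Reduce the numerator: -523 ≡ 330 (mod 853), so (-523/853) = (330/853).
Factor out 2: 330 = 2·165. Since 853 ≡ 5 (mod 8), (2/853) = -1. Now have -(165/853).
165 ≡ 1 (mod 4), so quadratic reciprocity gives (165/853) = (853/165). Reduce: 853 ≡ 28 (mod 165). Now have -(28/165).
Factor out 2: 28 = 2^2·7. Since 165 ≡ 5 (mod 8), (2/165) = -1, and (2/165)^2 = +1. Now have -(7/165).
165 ≡ 1 (mod 4), so quadratic reciprocity gives (7/165) = (165/7). Reduce: 165 ≡ 4 (mod 7). Now have -(4/7).
Factor out 2: 4 = 2^2. Since 7 ≡ 7 (mod 8), (2/7) = +1, and (2/7)^2 = +1. Now have -(1/7).
(1/7) = 1. Collecting the sign factors: -1.
(-523/853) = -1, and 853 is prime, so -523 is not a quadratic residue mod 853.

no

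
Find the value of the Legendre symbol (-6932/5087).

-1

Reduce the numerator: -6932 ≡ 3242 (mod 5087), so (-6932/5087) = (3242/5087).
Factor out 2: 3242 = 2·1621. Since 5087 ≡ 7 (mod 8), (2/5087) = +1. Now have (1621/5087).
1621 ≡ 1 (mod 4), so quadratic reciprocity gives (1621/5087) = (5087/1621). Reduce: 5087 ≡ 224 (mod 1621). Now have (224/1621).
Factor out 2: 224 = 2^5·7. Since 1621 ≡ 5 (mod 8), (2/1621) = -1, and (2/1621)^5 = -1. Now have -(7/1621).
1621 ≡ 1 (mod 4), so quadratic reciprocity gives (7/1621) = (1621/7). Reduce: 1621 ≡ 4 (mod 7). Now have -(4/7).
Factor out 2: 4 = 2^2. Since 7 ≡ 7 (mod 8), (2/7) = +1, and (2/7)^2 = +1. Now have -(1/7).
(1/7) = 1. Collecting the sign factors: -1.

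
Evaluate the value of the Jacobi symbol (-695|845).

0

(-695|845)
  = (695|845)    [845 ≡ 1 mod 4 ⇒ (-1|845) = +1]
  = (845|695)    [QR: 845 ≡ 1 mod 4, sign kept]
  = (150|695)    [845 ≡ 150 mod 695]
  = (75|695)    [695 ≡ 7 mod 8 ⇒ (2|695) = +1]
  = -(695|75)    [QR: both ≡ 3 mod 4, sign flips]
  = -(20|75)    [695 ≡ 20 mod 75]
  = -(5|75)    [75 ≡ 3 mod 8 ⇒ (2|75)^2 = +1]
  = -(75|5)    [QR: 5 ≡ 1 mod 4, sign kept]
  = -(0|5)    [75 ≡ 0 mod 5]
  = 0    [numerator 0, gcd > 1]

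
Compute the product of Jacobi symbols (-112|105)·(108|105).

By multiplicativity, (-112·108|105) = (-112|105)·(108|105).
First factor (-112|105):
(-112|105)
  = (98|105)    [-112 ≡ 98 mod 105]
  = (49|105)    [105 ≡ 1 mod 8 ⇒ (2|105) = +1]
  = (105|49)    [QR: 49 ≡ 1 mod 4, sign kept]
  = (7|49)    [105 ≡ 7 mod 49]
  = (49|7)    [QR: 49 ≡ 1 mod 4, sign kept]
  = (0|7)    [49 ≡ 0 mod 7]
  = 0    [numerator 0, gcd > 1]
Second factor (108|105):
(108|105)
  = (3|105)    [108 ≡ 3 mod 105]
  = (105|3)    [QR: 105 ≡ 1 mod 4, sign kept]
  = (0|3)    [105 ≡ 0 mod 3]
  = 0    [numerator 0, gcd > 1]
Product: (0)·(0) = 0.

0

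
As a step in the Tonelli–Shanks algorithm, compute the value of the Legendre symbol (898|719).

-1

(898|719)
  = (179|719)    [898 ≡ 179 mod 719]
  = -(719|179)    [QR: both ≡ 3 mod 4, sign flips]
  = -(3|179)    [719 ≡ 3 mod 179]
  = (179|3)    [QR: both ≡ 3 mod 4, sign flips]
  = (2|3)    [179 ≡ 2 mod 3]
  = -(1|3)    [3 ≡ 3 mod 8 ⇒ (2|3) = -1]
  = -1    [(1|3) = 1]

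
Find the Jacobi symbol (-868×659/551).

By multiplicativity, (-868·659/551) = (-868/551)·(659/551).
First factor (-868/551):
Reduce the numerator: -868 ≡ 234 (mod 551), so (-868/551) = (234/551).
Factor out 2: 234 = 2·117. Since 551 ≡ 7 (mod 8), (2/551) = +1. Now have (117/551).
117 ≡ 1 (mod 4), so quadratic reciprocity gives (117/551) = (551/117). Reduce: 551 ≡ 83 (mod 117). Now have (83/117).
117 ≡ 1 (mod 4), so quadratic reciprocity gives (83/117) = (117/83). Reduce: 117 ≡ 34 (mod 83). Now have (34/83).
Factor out 2: 34 = 2·17. Since 83 ≡ 3 (mod 8), (2/83) = -1. Now have -(17/83).
17 ≡ 1 (mod 4), so quadratic reciprocity gives (17/83) = (83/17). Reduce: 83 ≡ 15 (mod 17). Now have -(15/17).
17 ≡ 1 (mod 4), so quadratic reciprocity gives (15/17) = (17/15). Reduce: 17 ≡ 2 (mod 15). Now have -(2/15).
Factor out 2: 2 = 2. Since 15 ≡ 7 (mod 8), (2/15) = +1. Now have -(1/15).
(1/15) = 1. Collecting the sign factors: -1.
Second factor (659/551):
Reduce the numerator: 659 ≡ 108 (mod 551), so (659/551) = (108/551).
Factor out 2: 108 = 2^2·27. Since 551 ≡ 7 (mod 8), (2/551) = +1, and (2/551)^2 = +1. Now have (27/551).
Both 27 ≡ 3 and 551 ≡ 3 (mod 4), so reciprocity gives (27/551) = -(551/27). Reduce: 551 ≡ 11 (mod 27). Now have -(11/27).
Both 11 ≡ 3 and 27 ≡ 3 (mod 4), so reciprocity gives (11/27) = -(27/11). Reduce: 27 ≡ 5 (mod 11). Now have (5/11).
5 ≡ 1 (mod 4), so quadratic reciprocity gives (5/11) = (11/5). Reduce: 11 ≡ 1 (mod 5). Now have (1/5).
(1/5) = 1. Collecting the sign factors: 1.
Product: (-1)·(1) = -1.

-1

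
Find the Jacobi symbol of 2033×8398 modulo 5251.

-1

By multiplicativity, (2033·8398|5251) = (2033|5251)·(8398|5251).
First factor (2033|5251):
2033 ≡ 1 (mod 4), so quadratic reciprocity gives (2033|5251) = (5251|2033). Reduce: 5251 ≡ 1185 (mod 2033). Now have (1185|2033).
1185 ≡ 1 (mod 4), so quadratic reciprocity gives (1185|2033) = (2033|1185). Reduce: 2033 ≡ 848 (mod 1185). Now have (848|1185).
Factor out 2: 848 = 2^4·53. Since 1185 ≡ 1 (mod 8), (2|1185) = +1, and (2|1185)^4 = +1. Now have (53|1185).
53 ≡ 1 (mod 4), so quadratic reciprocity gives (53|1185) = (1185|53). Reduce: 1185 ≡ 19 (mod 53). Now have (19|53).
53 ≡ 1 (mod 4), so quadratic reciprocity gives (19|53) = (53|19). Reduce: 53 ≡ 15 (mod 19). Now have (15|19).
Both 15 ≡ 3 and 19 ≡ 3 (mod 4), so reciprocity gives (15|19) = -(19|15). Reduce: 19 ≡ 4 (mod 15). Now have -(4|15).
Factor out 2: 4 = 2^2. Since 15 ≡ 7 (mod 8), (2|15) = +1, and (2|15)^2 = +1. Now have -(1|15).
(1|15) = 1. Collecting the sign factors: -1.
Second factor (8398|5251):
Reduce the numerator: 8398 ≡ 3147 (mod 5251), so (8398|5251) = (3147|5251).
Both 3147 ≡ 3 and 5251 ≡ 3 (mod 4), so reciprocity gives (3147|5251) = -(5251|3147). Reduce: 5251 ≡ 2104 (mod 3147). Now have -(2104|3147).
Factor out 2: 2104 = 2^3·263. Since 3147 ≡ 3 (mod 8), (2|3147) = -1, and (2|3147)^3 = -1. Now have (263|3147).
Both 263 ≡ 3 and 3147 ≡ 3 (mod 4), so reciprocity gives (263|3147) = -(3147|263). Reduce: 3147 ≡ 254 (mod 263). Now have -(254|263).
Factor out 2: 254 = 2·127. Since 263 ≡ 7 (mod 8), (2|263) = +1. Now have -(127|263).
Both 127 ≡ 3 and 263 ≡ 3 (mod 4), so reciprocity gives (127|263) = -(263|127). Reduce: 263 ≡ 9 (mod 127). Now have (9|127).
9 ≡ 1 (mod 4), so quadratic reciprocity gives (9|127) = (127|9). Reduce: 127 ≡ 1 (mod 9). Now have (1|9).
(1|9) = 1. Collecting the sign factors: 1.
Product: (-1)·(1) = -1.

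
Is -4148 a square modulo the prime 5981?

(-4148/5981)
  = (1833/5981)    [-4148 ≡ 1833 mod 5981]
  = (5981/1833)    [QR: 1833 ≡ 1 mod 4, sign kept]
  = (482/1833)    [5981 ≡ 482 mod 1833]
  = (241/1833)    [1833 ≡ 1 mod 8 ⇒ (2/1833) = +1]
  = (1833/241)    [QR: 241 ≡ 1 mod 4, sign kept]
  = (146/241)    [1833 ≡ 146 mod 241]
  = (73/241)    [241 ≡ 1 mod 8 ⇒ (2/241) = +1]
  = (241/73)    [QR: 73 ≡ 1 mod 4, sign kept]
  = (22/73)    [241 ≡ 22 mod 73]
  = (11/73)    [73 ≡ 1 mod 8 ⇒ (2/73) = +1]
  = (73/11)    [QR: 73 ≡ 1 mod 4, sign kept]
  = (7/11)    [73 ≡ 7 mod 11]
  = -(11/7)    [QR: both ≡ 3 mod 4, sign flips]
  = -(4/7)    [11 ≡ 4 mod 7]
  = -(1/7)    [7 ≡ 7 mod 8 ⇒ (2/7)^2 = +1]
  = -1    [(1/7) = 1]
The Legendre symbol is -1, so x^2 ≡ -4148 (mod 5981) has no solution.

no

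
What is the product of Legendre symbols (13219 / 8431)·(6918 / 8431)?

By multiplicativity, (13219·6918 / 8431) = (13219 / 8431)·(6918 / 8431).
First factor (13219 / 8431):
Reduce the numerator: 13219 ≡ 4788 (mod 8431), so (13219 / 8431) = (4788 / 8431).
Factor out 2: 4788 = 2^2·1197. Since 8431 ≡ 7 (mod 8), (2 / 8431) = +1, and (2 / 8431)^2 = +1. Now have (1197 / 8431).
1197 ≡ 1 (mod 4), so quadratic reciprocity gives (1197 / 8431) = (8431 / 1197). Reduce: 8431 ≡ 52 (mod 1197). Now have (52 / 1197).
Factor out 2: 52 = 2^2·13. Since 1197 ≡ 5 (mod 8), (2 / 1197) = -1, and (2 / 1197)^2 = +1. Now have (13 / 1197).
13 ≡ 1 (mod 4), so quadratic reciprocity gives (13 / 1197) = (1197 / 13). Reduce: 1197 ≡ 1 (mod 13). Now have (1 / 13).
(1 / 13) = 1. Collecting the sign factors: 1.
Second factor (6918 / 8431):
Factor out 2: 6918 = 2·3459. Since 8431 ≡ 7 (mod 8), (2 / 8431) = +1. Now have (3459 / 8431).
Both 3459 ≡ 3 and 8431 ≡ 3 (mod 4), so reciprocity gives (3459 / 8431) = -(8431 / 3459). Reduce: 8431 ≡ 1513 (mod 3459). Now have -(1513 / 3459).
1513 ≡ 1 (mod 4), so quadratic reciprocity gives (1513 / 3459) = (3459 / 1513). Reduce: 3459 ≡ 433 (mod 1513). Now have -(433 / 1513).
433 ≡ 1 (mod 4), so quadratic reciprocity gives (433 / 1513) = (1513 / 433). Reduce: 1513 ≡ 214 (mod 433). Now have -(214 / 433).
Factor out 2: 214 = 2·107. Since 433 ≡ 1 (mod 8), (2 / 433) = +1. Now have -(107 / 433).
433 ≡ 1 (mod 4), so quadratic reciprocity gives (107 / 433) = (433 / 107). Reduce: 433 ≡ 5 (mod 107). Now have -(5 / 107).
5 ≡ 1 (mod 4), so quadratic reciprocity gives (5 / 107) = (107 / 5). Reduce: 107 ≡ 2 (mod 5). Now have -(2 / 5).
Factor out 2: 2 = 2. Since 5 ≡ 5 (mod 8), (2 / 5) = -1. Now have (1 / 5).
(1 / 5) = 1. Collecting the sign factors: 1.
Product: (1)·(1) = 1.

1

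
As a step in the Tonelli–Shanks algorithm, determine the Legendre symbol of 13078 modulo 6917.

(13078|6917)
  = (6161|6917)    [13078 ≡ 6161 mod 6917]
  = (6917|6161)    [QR: 6161 ≡ 1 mod 4, sign kept]
  = (756|6161)    [6917 ≡ 756 mod 6161]
  = (189|6161)    [6161 ≡ 1 mod 8 ⇒ (2|6161)^2 = +1]
  = (6161|189)    [QR: 189 ≡ 1 mod 4, sign kept]
  = (113|189)    [6161 ≡ 113 mod 189]
  = (189|113)    [QR: 113 ≡ 1 mod 4, sign kept]
  = (76|113)    [189 ≡ 76 mod 113]
  = (19|113)    [113 ≡ 1 mod 8 ⇒ (2|113)^2 = +1]
  = (113|19)    [QR: 113 ≡ 1 mod 4, sign kept]
  = (18|19)    [113 ≡ 18 mod 19]
  = -(9|19)    [19 ≡ 3 mod 8 ⇒ (2|19) = -1]
  = -(19|9)    [QR: 9 ≡ 1 mod 4, sign kept]
  = -(1|9)    [19 ≡ 1 mod 9]
  = -1    [(1|9) = 1]

-1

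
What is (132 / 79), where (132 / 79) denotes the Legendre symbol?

(132 / 79)
  = (53 / 79)    [132 ≡ 53 mod 79]
  = (79 / 53)    [QR: 53 ≡ 1 mod 4, sign kept]
  = (26 / 53)    [79 ≡ 26 mod 53]
  = -(13 / 53)    [53 ≡ 5 mod 8 ⇒ (2 / 53) = -1]
  = -(53 / 13)    [QR: 13 ≡ 1 mod 4, sign kept]
  = -(1 / 13)    [53 ≡ 1 mod 13]
  = -1    [(1 / 13) = 1]

-1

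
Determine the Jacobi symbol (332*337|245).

1

By multiplicativity, (332·337|245) = (332|245)·(337|245).
First factor (332|245):
(332|245)
  = (87|245)    [332 ≡ 87 mod 245]
  = (245|87)    [QR: 245 ≡ 1 mod 4, sign kept]
  = (71|87)    [245 ≡ 71 mod 87]
  = -(87|71)    [QR: both ≡ 3 mod 4, sign flips]
  = -(16|71)    [87 ≡ 16 mod 71]
  = -(1|71)    [71 ≡ 7 mod 8 ⇒ (2|71)^4 = +1]
  = -1    [(1|71) = 1]
Second factor (337|245):
(337|245)
  = (92|245)    [337 ≡ 92 mod 245]
  = (23|245)    [245 ≡ 5 mod 8 ⇒ (2|245)^2 = +1]
  = (245|23)    [QR: 245 ≡ 1 mod 4, sign kept]
  = (15|23)    [245 ≡ 15 mod 23]
  = -(23|15)    [QR: both ≡ 3 mod 4, sign flips]
  = -(8|15)    [23 ≡ 8 mod 15]
  = -(1|15)    [15 ≡ 7 mod 8 ⇒ (2|15)^3 = +1]
  = -1    [(1|15) = 1]
Product: (-1)·(-1) = 1.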